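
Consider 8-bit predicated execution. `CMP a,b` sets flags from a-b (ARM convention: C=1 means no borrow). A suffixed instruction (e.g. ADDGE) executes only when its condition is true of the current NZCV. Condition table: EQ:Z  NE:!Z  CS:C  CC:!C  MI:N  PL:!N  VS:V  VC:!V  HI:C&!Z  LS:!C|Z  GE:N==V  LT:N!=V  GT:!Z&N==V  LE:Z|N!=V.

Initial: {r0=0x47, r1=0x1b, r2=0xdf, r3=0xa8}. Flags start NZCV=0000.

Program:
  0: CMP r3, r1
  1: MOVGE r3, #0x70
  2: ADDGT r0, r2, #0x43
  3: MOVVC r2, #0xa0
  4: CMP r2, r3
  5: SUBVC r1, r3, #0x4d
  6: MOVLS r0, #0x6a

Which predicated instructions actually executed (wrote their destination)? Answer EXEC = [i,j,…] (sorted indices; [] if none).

0: ✓ CMP  NZCV=1010
1: · MOVGE
2: · ADDGT
3: ✓ MOVVC  r2←0xa0
4: ✓ CMP  NZCV=1000
5: ✓ SUBVC  r1←0x5b
6: ✓ MOVLS  r0←0x6a

EXEC = [3,5,6]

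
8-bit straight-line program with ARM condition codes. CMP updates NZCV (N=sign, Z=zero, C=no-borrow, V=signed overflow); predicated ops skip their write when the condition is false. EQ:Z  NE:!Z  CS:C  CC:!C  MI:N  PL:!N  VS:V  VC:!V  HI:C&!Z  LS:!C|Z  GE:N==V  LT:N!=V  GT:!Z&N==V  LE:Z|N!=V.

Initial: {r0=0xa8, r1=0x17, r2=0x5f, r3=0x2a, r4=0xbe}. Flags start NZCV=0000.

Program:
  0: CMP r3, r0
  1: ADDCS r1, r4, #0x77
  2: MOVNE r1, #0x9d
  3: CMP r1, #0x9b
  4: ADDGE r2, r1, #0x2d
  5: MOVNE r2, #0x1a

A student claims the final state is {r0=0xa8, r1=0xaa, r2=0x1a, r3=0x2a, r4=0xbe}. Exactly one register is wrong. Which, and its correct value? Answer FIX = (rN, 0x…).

FIX = (r1, 0x9d)

[0] flags=1001 → (cmp)
[1] flags=1001 CS?F → skip
[2] flags=1001 NE?T → r1=0x9d
[3] flags=0010 → (cmp)
[4] flags=0010 GE?T → r2=0xca
[5] flags=0010 NE?T → r2=0x1a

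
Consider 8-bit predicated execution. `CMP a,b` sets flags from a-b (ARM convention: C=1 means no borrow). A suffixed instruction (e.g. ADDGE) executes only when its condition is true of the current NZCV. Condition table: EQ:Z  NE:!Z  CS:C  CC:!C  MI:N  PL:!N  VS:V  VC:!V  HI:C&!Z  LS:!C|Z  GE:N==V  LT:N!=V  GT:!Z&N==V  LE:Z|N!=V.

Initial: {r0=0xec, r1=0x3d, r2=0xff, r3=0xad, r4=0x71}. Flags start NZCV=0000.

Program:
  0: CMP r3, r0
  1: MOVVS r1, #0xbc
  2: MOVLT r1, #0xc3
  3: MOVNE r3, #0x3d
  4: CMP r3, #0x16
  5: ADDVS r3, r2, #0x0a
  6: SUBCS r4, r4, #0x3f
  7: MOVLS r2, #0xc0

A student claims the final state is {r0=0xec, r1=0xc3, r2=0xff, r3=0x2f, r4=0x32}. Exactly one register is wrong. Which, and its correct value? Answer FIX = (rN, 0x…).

FIX = (r3, 0x3d)

0: ✓ CMP  NZCV=1000
1: · MOVVS
2: ✓ MOVLT  r1←0xc3
3: ✓ MOVNE  r3←0x3d
4: ✓ CMP  NZCV=0010
5: · ADDVS
6: ✓ SUBCS  r4←0x32
7: · MOVLS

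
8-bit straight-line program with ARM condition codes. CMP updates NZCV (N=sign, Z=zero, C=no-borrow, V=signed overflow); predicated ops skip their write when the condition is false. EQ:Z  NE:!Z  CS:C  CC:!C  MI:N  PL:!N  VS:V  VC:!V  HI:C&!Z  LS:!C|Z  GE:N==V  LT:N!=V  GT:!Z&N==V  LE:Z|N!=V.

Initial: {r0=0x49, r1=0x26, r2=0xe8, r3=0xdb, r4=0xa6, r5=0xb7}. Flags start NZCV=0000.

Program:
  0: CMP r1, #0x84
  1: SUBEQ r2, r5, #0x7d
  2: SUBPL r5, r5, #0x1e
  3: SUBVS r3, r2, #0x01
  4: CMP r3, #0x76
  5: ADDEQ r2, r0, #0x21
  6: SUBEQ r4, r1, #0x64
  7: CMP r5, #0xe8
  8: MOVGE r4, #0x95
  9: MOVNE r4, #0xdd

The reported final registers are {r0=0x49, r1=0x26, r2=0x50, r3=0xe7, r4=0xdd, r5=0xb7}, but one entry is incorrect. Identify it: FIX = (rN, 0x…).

[0] flags=1001 → (cmp)
[1] flags=1001 EQ?F → skip
[2] flags=1001 PL?F → skip
[3] flags=1001 VS?T → r3=0xe7
[4] flags=0011 → (cmp)
[5] flags=0011 EQ?F → skip
[6] flags=0011 EQ?F → skip
[7] flags=1000 → (cmp)
[8] flags=1000 GE?F → skip
[9] flags=1000 NE?T → r4=0xdd

FIX = (r2, 0xe8)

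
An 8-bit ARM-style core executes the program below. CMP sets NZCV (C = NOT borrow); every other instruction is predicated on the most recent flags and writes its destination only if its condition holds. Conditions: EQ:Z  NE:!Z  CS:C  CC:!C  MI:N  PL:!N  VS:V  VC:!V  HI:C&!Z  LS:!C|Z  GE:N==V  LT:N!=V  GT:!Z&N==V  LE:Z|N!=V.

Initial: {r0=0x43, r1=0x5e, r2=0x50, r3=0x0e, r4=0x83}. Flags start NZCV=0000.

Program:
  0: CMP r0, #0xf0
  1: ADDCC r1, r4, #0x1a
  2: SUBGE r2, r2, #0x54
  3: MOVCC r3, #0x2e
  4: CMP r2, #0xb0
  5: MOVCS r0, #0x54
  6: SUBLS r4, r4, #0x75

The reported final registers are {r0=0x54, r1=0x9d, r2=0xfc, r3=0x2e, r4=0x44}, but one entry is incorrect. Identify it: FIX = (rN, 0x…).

FIX = (r4, 0x83)

0: ✓ CMP  NZCV=0000
1: ✓ ADDCC  r1←0x9d
2: ✓ SUBGE  r2←0xfc
3: ✓ MOVCC  r3←0x2e
4: ✓ CMP  NZCV=0010
5: ✓ MOVCS  r0←0x54
6: · SUBLS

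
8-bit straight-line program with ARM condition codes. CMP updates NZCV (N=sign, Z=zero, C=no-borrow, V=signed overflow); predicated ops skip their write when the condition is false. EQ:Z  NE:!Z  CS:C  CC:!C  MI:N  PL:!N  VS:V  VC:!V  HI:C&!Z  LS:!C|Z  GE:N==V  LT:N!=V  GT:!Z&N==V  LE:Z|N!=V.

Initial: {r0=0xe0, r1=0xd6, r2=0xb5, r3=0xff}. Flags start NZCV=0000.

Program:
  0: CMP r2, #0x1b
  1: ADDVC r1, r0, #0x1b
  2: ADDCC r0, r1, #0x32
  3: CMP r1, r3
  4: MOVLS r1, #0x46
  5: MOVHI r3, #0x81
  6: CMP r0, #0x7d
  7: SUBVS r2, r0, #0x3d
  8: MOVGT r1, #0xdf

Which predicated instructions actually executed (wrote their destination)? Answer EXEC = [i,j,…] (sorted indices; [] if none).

EXEC = [1,4,7]

[0] flags=1010 → (cmp)
[1] flags=1010 VC?T → r1=0xfb
[2] flags=1010 CC?F → skip
[3] flags=1000 → (cmp)
[4] flags=1000 LS?T → r1=0x46
[5] flags=1000 HI?F → skip
[6] flags=0011 → (cmp)
[7] flags=0011 VS?T → r2=0xa3
[8] flags=0011 GT?F → skip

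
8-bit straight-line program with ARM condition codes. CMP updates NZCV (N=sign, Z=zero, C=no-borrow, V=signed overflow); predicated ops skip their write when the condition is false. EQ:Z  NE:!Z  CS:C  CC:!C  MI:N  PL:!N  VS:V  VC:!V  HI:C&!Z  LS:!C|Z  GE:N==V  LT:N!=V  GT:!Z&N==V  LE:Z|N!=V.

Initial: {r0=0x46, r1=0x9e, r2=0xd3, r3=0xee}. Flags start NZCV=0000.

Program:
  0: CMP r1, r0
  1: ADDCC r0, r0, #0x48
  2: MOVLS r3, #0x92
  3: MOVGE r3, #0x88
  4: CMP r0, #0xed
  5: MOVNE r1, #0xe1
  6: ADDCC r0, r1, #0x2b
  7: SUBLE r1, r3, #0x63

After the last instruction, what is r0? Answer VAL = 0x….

[0] flags=0011 → (cmp)
[1] flags=0011 CC?F → skip
[2] flags=0011 LS?F → skip
[3] flags=0011 GE?F → skip
[4] flags=0000 → (cmp)
[5] flags=0000 NE?T → r1=0xe1
[6] flags=0000 CC?T → r0=0x0c
[7] flags=0000 LE?F → skip

VAL = 0x0c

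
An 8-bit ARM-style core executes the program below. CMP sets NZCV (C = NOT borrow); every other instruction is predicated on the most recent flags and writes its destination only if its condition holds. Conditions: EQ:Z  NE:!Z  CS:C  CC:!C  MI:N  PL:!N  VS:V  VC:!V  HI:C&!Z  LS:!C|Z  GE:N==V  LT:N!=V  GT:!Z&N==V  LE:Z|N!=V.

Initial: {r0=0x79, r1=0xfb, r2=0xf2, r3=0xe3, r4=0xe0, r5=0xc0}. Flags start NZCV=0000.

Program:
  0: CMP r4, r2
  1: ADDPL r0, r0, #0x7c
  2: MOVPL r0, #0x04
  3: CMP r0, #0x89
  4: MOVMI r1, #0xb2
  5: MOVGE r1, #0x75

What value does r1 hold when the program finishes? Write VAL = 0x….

VAL = 0x75

[0] flags=1000 → (cmp)
[1] flags=1000 PL?F → skip
[2] flags=1000 PL?F → skip
[3] flags=1001 → (cmp)
[4] flags=1001 MI?T → r1=0xb2
[5] flags=1001 GE?T → r1=0x75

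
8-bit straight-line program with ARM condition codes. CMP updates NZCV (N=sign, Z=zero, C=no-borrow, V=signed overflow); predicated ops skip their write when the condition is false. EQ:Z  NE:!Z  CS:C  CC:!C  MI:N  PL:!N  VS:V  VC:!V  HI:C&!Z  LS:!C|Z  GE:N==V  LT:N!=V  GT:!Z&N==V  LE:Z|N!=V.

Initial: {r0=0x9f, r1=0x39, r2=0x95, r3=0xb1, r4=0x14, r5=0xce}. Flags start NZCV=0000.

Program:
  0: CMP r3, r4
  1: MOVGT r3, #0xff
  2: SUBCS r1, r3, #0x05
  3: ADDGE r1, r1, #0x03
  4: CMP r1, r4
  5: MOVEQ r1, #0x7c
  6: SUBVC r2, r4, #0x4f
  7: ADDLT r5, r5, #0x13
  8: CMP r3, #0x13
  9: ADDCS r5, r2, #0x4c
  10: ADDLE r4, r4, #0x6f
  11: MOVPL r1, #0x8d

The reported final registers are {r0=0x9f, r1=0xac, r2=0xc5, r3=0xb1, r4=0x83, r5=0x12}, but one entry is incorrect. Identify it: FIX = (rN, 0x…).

0: ✓ CMP  NZCV=1010
1: · MOVGT
2: ✓ SUBCS  r1←0xac
3: · ADDGE
4: ✓ CMP  NZCV=1010
5: · MOVEQ
6: ✓ SUBVC  r2←0xc5
7: ✓ ADDLT  r5←0xe1
8: ✓ CMP  NZCV=1010
9: ✓ ADDCS  r5←0x11
10: ✓ ADDLE  r4←0x83
11: · MOVPL

FIX = (r5, 0x11)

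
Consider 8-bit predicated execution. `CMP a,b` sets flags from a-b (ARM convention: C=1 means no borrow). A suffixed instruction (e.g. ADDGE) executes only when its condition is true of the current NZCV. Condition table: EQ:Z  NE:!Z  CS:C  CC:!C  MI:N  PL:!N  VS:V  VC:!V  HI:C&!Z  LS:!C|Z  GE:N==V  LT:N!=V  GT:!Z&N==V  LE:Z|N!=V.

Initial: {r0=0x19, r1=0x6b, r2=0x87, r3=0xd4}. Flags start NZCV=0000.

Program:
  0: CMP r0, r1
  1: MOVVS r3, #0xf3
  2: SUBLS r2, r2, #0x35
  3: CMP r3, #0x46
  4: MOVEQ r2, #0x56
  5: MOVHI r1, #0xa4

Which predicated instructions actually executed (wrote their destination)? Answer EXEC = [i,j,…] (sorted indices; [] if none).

EXEC = [2,5]

[0] flags=1000 → (cmp)
[1] flags=1000 VS?F → skip
[2] flags=1000 LS?T → r2=0x52
[3] flags=1010 → (cmp)
[4] flags=1010 EQ?F → skip
[5] flags=1010 HI?T → r1=0xa4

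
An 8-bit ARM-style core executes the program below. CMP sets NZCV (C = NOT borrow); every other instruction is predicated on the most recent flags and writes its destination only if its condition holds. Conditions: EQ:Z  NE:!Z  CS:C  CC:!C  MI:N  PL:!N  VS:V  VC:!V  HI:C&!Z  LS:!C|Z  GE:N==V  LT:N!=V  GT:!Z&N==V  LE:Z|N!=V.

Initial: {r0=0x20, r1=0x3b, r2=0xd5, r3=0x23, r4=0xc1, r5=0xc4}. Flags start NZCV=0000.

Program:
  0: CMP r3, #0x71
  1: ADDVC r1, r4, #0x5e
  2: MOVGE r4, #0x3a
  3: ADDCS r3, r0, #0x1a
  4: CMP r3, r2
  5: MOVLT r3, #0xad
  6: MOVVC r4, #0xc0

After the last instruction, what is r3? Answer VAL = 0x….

[0] flags=1000 → (cmp)
[1] flags=1000 VC?T → r1=0x1f
[2] flags=1000 GE?F → skip
[3] flags=1000 CS?F → skip
[4] flags=0000 → (cmp)
[5] flags=0000 LT?F → skip
[6] flags=0000 VC?T → r4=0xc0

VAL = 0x23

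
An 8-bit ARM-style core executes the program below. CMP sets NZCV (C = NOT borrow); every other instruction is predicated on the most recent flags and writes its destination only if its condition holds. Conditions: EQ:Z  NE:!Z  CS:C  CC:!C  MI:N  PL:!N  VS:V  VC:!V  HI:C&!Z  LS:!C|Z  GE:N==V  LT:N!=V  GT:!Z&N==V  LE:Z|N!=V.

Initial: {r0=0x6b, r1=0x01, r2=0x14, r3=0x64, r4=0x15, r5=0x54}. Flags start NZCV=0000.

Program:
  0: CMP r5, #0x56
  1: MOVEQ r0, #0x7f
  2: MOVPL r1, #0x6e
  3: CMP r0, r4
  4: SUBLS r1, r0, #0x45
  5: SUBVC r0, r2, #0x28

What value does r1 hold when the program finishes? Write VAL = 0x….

0: ✓ CMP  NZCV=1000
1: · MOVEQ
2: · MOVPL
3: ✓ CMP  NZCV=0010
4: · SUBLS
5: ✓ SUBVC  r0←0xec

VAL = 0x01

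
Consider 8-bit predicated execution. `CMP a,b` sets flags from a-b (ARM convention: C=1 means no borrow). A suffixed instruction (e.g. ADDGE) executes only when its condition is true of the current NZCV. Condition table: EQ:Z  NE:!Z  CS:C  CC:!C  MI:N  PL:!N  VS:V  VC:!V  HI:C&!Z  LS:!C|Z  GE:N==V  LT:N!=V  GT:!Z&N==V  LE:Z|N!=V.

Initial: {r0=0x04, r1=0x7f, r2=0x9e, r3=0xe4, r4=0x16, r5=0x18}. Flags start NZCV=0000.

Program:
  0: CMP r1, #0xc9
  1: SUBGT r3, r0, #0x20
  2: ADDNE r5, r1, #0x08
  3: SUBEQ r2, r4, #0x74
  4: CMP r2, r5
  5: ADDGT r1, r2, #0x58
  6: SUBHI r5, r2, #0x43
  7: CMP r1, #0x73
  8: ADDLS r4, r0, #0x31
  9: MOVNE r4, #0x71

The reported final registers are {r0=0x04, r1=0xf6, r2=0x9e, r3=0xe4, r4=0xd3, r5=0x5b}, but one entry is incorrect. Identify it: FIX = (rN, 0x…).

0: ✓ CMP  NZCV=1001
1: ✓ SUBGT  r3←0xe4
2: ✓ ADDNE  r5←0x87
3: · SUBEQ
4: ✓ CMP  NZCV=0010
5: ✓ ADDGT  r1←0xf6
6: ✓ SUBHI  r5←0x5b
7: ✓ CMP  NZCV=1010
8: · ADDLS
9: ✓ MOVNE  r4←0x71

FIX = (r4, 0x71)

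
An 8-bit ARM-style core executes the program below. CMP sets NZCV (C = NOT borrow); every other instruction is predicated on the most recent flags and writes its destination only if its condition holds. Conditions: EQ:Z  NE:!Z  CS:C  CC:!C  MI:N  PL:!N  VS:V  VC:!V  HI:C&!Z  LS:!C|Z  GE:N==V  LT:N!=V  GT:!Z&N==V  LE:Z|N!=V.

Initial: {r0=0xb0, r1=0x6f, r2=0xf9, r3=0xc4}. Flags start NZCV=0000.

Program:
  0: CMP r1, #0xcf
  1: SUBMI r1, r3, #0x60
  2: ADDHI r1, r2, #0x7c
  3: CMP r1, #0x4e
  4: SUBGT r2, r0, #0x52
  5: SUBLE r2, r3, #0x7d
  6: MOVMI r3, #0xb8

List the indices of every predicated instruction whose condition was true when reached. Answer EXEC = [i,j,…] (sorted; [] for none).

EXEC = [1,4]

[0] flags=1001 → (cmp)
[1] flags=1001 MI?T → r1=0x64
[2] flags=1001 HI?F → skip
[3] flags=0010 → (cmp)
[4] flags=0010 GT?T → r2=0x5e
[5] flags=0010 LE?F → skip
[6] flags=0010 MI?F → skip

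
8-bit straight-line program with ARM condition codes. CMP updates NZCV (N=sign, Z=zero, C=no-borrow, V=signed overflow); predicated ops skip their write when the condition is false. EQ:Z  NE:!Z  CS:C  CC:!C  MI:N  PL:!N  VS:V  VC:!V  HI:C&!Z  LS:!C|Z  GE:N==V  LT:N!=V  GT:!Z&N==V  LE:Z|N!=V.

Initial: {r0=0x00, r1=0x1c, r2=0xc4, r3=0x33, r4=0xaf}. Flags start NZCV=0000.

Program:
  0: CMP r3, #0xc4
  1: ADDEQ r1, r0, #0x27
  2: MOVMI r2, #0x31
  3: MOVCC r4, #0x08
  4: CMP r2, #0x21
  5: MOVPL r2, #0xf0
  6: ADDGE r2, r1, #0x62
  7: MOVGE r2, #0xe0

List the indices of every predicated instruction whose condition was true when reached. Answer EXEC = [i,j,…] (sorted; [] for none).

[0] flags=0000 → (cmp)
[1] flags=0000 EQ?F → skip
[2] flags=0000 MI?F → skip
[3] flags=0000 CC?T → r4=0x08
[4] flags=1010 → (cmp)
[5] flags=1010 PL?F → skip
[6] flags=1010 GE?F → skip
[7] flags=1010 GE?F → skip

EXEC = [3]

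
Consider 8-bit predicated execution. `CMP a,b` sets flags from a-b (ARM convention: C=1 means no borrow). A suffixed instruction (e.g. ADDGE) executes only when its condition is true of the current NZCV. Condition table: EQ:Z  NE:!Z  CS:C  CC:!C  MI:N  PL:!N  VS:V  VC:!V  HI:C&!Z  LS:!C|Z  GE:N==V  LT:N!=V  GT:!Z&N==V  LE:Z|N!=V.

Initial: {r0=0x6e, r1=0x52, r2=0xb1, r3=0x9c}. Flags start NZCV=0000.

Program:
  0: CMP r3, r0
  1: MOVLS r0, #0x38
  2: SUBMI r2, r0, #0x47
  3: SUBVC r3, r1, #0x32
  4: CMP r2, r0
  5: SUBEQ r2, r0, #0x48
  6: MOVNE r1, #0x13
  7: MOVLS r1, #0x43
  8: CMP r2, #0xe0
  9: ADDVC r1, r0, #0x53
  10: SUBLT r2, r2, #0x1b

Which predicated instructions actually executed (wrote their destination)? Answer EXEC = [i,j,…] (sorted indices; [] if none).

0: ✓ CMP  NZCV=0011
1: · MOVLS
2: · SUBMI
3: · SUBVC
4: ✓ CMP  NZCV=0011
5: · SUBEQ
6: ✓ MOVNE  r1←0x13
7: · MOVLS
8: ✓ CMP  NZCV=1000
9: ✓ ADDVC  r1←0xc1
10: ✓ SUBLT  r2←0x96

EXEC = [6,9,10]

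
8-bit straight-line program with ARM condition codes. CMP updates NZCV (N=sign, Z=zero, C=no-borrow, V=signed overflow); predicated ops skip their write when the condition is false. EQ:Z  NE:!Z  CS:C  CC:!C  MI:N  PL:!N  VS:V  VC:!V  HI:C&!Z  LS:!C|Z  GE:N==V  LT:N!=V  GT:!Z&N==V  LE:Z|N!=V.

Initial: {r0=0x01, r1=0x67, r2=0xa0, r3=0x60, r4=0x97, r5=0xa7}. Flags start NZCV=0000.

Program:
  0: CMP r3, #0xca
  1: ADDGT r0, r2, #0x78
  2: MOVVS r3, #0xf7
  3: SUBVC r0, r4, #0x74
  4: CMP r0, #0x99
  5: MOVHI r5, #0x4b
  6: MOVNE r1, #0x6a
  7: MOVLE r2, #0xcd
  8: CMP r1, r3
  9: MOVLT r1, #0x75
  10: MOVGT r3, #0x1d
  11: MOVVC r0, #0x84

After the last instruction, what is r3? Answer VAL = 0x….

VAL = 0x1d

0: ✓ CMP  NZCV=1001
1: ✓ ADDGT  r0←0x18
2: ✓ MOVVS  r3←0xf7
3: · SUBVC
4: ✓ CMP  NZCV=0000
5: · MOVHI
6: ✓ MOVNE  r1←0x6a
7: · MOVLE
8: ✓ CMP  NZCV=0000
9: · MOVLT
10: ✓ MOVGT  r3←0x1d
11: ✓ MOVVC  r0←0x84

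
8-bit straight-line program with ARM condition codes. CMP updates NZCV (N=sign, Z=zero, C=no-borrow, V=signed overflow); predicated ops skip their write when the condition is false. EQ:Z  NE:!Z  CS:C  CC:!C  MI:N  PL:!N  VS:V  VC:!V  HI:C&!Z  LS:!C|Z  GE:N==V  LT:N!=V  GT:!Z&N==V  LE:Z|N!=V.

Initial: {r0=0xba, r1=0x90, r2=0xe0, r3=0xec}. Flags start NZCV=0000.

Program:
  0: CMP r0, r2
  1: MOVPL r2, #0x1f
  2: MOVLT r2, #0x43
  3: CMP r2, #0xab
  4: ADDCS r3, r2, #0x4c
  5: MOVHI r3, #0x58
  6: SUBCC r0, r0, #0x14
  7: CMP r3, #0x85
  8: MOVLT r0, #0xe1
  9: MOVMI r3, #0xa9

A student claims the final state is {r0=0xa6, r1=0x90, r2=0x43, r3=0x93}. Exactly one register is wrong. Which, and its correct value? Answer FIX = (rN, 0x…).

FIX = (r3, 0xec)

0: ✓ CMP  NZCV=1000
1: · MOVPL
2: ✓ MOVLT  r2←0x43
3: ✓ CMP  NZCV=1001
4: · ADDCS
5: · MOVHI
6: ✓ SUBCC  r0←0xa6
7: ✓ CMP  NZCV=0010
8: · MOVLT
9: · MOVMI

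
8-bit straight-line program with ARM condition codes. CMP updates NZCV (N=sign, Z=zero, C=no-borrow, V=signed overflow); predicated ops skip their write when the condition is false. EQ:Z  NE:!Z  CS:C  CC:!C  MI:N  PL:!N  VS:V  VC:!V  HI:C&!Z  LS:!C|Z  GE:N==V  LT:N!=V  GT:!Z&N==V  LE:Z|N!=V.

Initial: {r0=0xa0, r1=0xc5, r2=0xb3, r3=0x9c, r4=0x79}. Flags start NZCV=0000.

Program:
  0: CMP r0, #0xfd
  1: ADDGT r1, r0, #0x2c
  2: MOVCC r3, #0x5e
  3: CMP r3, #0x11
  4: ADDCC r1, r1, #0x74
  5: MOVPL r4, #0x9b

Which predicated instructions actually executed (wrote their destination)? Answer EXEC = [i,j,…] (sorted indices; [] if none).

EXEC = [2,5]

[0] flags=1000 → (cmp)
[1] flags=1000 GT?F → skip
[2] flags=1000 CC?T → r3=0x5e
[3] flags=0010 → (cmp)
[4] flags=0010 CC?F → skip
[5] flags=0010 PL?T → r4=0x9b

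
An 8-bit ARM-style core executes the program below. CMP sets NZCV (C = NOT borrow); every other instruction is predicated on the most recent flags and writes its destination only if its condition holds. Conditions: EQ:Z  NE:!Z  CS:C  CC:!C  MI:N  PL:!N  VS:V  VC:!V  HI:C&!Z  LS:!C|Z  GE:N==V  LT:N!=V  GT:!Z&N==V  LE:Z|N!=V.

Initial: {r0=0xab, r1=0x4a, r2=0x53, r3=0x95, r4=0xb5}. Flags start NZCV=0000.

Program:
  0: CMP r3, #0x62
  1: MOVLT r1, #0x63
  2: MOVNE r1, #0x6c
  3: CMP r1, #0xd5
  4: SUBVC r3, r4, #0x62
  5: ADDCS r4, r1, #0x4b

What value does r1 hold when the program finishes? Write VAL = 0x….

[0] flags=0011 → (cmp)
[1] flags=0011 LT?T → r1=0x63
[2] flags=0011 NE?T → r1=0x6c
[3] flags=1001 → (cmp)
[4] flags=1001 VC?F → skip
[5] flags=1001 CS?F → skip

VAL = 0x6c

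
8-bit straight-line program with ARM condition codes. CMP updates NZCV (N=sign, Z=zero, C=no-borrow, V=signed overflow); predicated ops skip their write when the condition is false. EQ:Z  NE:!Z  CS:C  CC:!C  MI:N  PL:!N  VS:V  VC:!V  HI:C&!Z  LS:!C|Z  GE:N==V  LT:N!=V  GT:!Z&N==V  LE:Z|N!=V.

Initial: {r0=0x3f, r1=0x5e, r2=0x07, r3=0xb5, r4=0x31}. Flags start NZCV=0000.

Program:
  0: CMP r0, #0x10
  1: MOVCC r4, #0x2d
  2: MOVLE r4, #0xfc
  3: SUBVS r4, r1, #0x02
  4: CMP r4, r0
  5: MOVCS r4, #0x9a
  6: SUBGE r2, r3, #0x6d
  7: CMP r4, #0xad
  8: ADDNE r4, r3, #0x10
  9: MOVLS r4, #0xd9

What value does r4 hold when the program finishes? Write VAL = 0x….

VAL = 0xd9

[0] flags=0010 → (cmp)
[1] flags=0010 CC?F → skip
[2] flags=0010 LE?F → skip
[3] flags=0010 VS?F → skip
[4] flags=1000 → (cmp)
[5] flags=1000 CS?F → skip
[6] flags=1000 GE?F → skip
[7] flags=1001 → (cmp)
[8] flags=1001 NE?T → r4=0xc5
[9] flags=1001 LS?T → r4=0xd9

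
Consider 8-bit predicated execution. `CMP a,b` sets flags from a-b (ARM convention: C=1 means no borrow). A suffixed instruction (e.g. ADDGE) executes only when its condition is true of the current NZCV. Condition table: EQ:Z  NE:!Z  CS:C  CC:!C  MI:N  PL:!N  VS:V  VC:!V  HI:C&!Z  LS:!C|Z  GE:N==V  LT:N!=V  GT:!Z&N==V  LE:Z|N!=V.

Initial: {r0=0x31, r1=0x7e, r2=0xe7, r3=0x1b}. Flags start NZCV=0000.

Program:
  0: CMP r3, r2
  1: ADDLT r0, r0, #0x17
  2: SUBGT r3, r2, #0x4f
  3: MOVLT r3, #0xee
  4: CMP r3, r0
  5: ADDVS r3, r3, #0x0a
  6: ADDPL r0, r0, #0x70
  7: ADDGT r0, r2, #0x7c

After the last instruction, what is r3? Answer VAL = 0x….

0: ✓ CMP  NZCV=0000
1: · ADDLT
2: ✓ SUBGT  r3←0x98
3: · MOVLT
4: ✓ CMP  NZCV=0011
5: ✓ ADDVS  r3←0xa2
6: ✓ ADDPL  r0←0xa1
7: · ADDGT

VAL = 0xa2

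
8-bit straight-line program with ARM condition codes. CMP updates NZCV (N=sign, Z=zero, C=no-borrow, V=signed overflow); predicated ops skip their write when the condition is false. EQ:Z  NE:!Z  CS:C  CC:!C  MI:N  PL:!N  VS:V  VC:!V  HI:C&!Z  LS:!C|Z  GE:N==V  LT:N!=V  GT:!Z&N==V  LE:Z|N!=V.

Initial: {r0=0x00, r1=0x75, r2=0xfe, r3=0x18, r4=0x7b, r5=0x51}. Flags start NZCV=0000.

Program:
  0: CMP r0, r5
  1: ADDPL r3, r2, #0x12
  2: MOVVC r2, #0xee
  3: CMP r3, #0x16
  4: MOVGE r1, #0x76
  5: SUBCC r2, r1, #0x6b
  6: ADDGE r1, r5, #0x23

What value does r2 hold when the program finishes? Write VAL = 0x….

0: ✓ CMP  NZCV=1000
1: · ADDPL
2: ✓ MOVVC  r2←0xee
3: ✓ CMP  NZCV=0010
4: ✓ MOVGE  r1←0x76
5: · SUBCC
6: ✓ ADDGE  r1←0x74

VAL = 0xee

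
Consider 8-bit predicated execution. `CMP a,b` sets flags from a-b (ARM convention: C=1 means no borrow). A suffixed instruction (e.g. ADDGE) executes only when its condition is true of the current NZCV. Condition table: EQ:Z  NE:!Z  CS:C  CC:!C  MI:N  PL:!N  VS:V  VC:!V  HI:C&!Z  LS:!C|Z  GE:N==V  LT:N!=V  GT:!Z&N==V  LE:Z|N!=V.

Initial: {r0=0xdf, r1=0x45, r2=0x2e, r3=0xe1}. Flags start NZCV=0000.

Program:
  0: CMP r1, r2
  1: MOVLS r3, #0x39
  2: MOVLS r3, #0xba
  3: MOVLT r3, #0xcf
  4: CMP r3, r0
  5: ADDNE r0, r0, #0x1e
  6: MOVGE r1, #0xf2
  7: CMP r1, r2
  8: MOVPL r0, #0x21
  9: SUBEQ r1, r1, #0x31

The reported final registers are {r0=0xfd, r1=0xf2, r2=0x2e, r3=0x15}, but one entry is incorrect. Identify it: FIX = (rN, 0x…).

0: ✓ CMP  NZCV=0010
1: · MOVLS
2: · MOVLS
3: · MOVLT
4: ✓ CMP  NZCV=0010
5: ✓ ADDNE  r0←0xfd
6: ✓ MOVGE  r1←0xf2
7: ✓ CMP  NZCV=1010
8: · MOVPL
9: · SUBEQ

FIX = (r3, 0xe1)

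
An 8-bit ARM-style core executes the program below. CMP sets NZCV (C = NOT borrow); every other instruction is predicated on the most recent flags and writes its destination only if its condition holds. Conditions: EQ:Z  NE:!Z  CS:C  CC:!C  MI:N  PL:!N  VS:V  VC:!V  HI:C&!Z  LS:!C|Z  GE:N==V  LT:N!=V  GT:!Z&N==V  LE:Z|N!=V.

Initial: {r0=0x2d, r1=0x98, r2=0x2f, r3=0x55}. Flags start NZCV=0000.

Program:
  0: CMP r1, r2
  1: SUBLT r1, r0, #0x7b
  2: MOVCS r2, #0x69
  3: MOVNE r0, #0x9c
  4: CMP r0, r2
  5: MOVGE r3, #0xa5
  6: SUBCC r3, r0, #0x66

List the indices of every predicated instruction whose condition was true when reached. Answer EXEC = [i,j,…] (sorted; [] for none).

EXEC = [1,2,3]

[0] flags=0011 → (cmp)
[1] flags=0011 LT?T → r1=0xb2
[2] flags=0011 CS?T → r2=0x69
[3] flags=0011 NE?T → r0=0x9c
[4] flags=0011 → (cmp)
[5] flags=0011 GE?F → skip
[6] flags=0011 CC?F → skip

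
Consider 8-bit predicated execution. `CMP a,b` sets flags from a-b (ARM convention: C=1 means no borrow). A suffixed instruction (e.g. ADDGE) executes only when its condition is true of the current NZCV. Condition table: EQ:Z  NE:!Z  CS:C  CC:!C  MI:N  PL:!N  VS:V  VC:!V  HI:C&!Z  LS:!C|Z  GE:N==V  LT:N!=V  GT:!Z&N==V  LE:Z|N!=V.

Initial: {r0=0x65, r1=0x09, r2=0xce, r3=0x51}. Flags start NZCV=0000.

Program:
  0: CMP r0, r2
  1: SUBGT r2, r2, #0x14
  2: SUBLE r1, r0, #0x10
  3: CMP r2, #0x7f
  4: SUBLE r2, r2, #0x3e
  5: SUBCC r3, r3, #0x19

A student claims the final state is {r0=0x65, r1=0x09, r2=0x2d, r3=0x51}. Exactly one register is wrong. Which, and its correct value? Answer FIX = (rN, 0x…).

0: ✓ CMP  NZCV=1001
1: ✓ SUBGT  r2←0xba
2: · SUBLE
3: ✓ CMP  NZCV=0011
4: ✓ SUBLE  r2←0x7c
5: · SUBCC

FIX = (r2, 0x7c)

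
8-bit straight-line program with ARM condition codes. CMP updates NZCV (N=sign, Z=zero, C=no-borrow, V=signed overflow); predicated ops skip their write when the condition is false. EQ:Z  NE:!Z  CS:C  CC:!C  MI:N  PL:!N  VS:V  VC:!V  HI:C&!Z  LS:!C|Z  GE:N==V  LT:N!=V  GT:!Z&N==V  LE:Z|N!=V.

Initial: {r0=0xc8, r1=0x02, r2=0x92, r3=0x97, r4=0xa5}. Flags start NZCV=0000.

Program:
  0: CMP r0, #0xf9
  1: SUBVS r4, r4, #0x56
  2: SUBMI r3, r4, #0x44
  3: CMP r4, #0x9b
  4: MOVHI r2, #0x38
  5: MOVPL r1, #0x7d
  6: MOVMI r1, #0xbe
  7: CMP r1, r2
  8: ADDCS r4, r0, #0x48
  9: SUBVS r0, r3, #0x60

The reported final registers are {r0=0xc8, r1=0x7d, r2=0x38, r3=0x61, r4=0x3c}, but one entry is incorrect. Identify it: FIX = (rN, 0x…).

[0] flags=1000 → (cmp)
[1] flags=1000 VS?F → skip
[2] flags=1000 MI?T → r3=0x61
[3] flags=0010 → (cmp)
[4] flags=0010 HI?T → r2=0x38
[5] flags=0010 PL?T → r1=0x7d
[6] flags=0010 MI?F → skip
[7] flags=0010 → (cmp)
[8] flags=0010 CS?T → r4=0x10
[9] flags=0010 VS?F → skip

FIX = (r4, 0x10)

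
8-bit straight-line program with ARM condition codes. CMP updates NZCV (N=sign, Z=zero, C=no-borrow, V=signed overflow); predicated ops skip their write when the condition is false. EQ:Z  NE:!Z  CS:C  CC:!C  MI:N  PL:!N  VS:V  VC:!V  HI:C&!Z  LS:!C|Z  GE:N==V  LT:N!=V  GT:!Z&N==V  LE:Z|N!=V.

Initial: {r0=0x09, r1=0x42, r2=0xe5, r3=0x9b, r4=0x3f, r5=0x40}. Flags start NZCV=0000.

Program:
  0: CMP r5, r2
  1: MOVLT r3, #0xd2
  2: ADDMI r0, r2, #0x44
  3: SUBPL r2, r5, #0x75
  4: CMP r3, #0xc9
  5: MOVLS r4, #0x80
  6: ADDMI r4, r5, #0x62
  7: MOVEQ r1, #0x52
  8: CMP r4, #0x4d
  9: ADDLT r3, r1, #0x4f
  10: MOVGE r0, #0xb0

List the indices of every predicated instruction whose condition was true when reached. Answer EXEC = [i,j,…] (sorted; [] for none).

[0] flags=0000 → (cmp)
[1] flags=0000 LT?F → skip
[2] flags=0000 MI?F → skip
[3] flags=0000 PL?T → r2=0xcb
[4] flags=1000 → (cmp)
[5] flags=1000 LS?T → r4=0x80
[6] flags=1000 MI?T → r4=0xa2
[7] flags=1000 EQ?F → skip
[8] flags=0011 → (cmp)
[9] flags=0011 LT?T → r3=0x91
[10] flags=0011 GE?F → skip

EXEC = [3,5,6,9]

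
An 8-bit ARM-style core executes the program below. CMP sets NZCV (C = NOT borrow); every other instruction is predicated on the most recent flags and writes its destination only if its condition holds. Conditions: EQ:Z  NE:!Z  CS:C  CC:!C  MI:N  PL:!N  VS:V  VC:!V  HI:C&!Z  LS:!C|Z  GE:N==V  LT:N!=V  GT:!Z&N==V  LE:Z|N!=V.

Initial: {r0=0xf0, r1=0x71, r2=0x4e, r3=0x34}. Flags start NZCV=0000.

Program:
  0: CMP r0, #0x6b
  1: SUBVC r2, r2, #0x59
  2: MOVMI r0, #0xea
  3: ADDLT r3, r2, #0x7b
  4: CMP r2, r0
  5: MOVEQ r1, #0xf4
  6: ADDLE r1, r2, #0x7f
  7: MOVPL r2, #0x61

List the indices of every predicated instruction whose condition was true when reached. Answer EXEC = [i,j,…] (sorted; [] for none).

EXEC = [1,2,3,7]

0: ✓ CMP  NZCV=1010
1: ✓ SUBVC  r2←0xf5
2: ✓ MOVMI  r0←0xea
3: ✓ ADDLT  r3←0x70
4: ✓ CMP  NZCV=0010
5: · MOVEQ
6: · ADDLE
7: ✓ MOVPL  r2←0x61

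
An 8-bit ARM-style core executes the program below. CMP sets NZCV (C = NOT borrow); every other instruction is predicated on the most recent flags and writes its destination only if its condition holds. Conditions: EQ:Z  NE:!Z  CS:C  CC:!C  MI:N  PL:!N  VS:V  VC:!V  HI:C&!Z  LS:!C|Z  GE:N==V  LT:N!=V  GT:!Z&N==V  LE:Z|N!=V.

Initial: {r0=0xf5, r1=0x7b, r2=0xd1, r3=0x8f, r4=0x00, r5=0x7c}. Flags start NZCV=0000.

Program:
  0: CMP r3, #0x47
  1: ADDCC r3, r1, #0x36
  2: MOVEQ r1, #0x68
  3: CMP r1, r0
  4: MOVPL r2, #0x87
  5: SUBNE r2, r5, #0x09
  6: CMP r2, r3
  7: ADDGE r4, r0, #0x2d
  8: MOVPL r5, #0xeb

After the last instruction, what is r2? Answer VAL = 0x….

VAL = 0x73

[0] flags=0011 → (cmp)
[1] flags=0011 CC?F → skip
[2] flags=0011 EQ?F → skip
[3] flags=1001 → (cmp)
[4] flags=1001 PL?F → skip
[5] flags=1001 NE?T → r2=0x73
[6] flags=1001 → (cmp)
[7] flags=1001 GE?T → r4=0x22
[8] flags=1001 PL?F → skip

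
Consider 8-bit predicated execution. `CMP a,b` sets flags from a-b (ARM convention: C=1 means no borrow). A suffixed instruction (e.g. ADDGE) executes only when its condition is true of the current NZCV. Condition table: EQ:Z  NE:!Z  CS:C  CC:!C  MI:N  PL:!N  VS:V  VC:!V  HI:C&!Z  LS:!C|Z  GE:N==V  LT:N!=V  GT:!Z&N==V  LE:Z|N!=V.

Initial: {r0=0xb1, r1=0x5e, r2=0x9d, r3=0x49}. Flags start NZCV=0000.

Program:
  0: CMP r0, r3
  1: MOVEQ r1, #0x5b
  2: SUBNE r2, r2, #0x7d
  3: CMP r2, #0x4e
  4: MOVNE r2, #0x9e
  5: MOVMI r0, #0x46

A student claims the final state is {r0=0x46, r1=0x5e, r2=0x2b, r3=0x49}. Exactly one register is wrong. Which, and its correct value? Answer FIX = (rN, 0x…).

FIX = (r2, 0x9e)

0: ✓ CMP  NZCV=0011
1: · MOVEQ
2: ✓ SUBNE  r2←0x20
3: ✓ CMP  NZCV=1000
4: ✓ MOVNE  r2←0x9e
5: ✓ MOVMI  r0←0x46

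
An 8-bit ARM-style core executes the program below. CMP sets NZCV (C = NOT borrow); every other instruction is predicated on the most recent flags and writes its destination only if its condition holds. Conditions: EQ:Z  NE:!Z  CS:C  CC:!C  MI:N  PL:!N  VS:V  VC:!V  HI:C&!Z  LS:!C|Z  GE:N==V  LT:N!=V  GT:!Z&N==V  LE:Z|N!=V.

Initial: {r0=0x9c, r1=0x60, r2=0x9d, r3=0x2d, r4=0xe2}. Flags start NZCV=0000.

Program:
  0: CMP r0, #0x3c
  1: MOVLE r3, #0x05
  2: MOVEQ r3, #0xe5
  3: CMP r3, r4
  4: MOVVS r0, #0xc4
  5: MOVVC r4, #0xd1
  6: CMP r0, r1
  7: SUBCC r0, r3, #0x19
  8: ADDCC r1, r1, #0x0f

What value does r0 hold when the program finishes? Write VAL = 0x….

0: ✓ CMP  NZCV=0011
1: ✓ MOVLE  r3←0x05
2: · MOVEQ
3: ✓ CMP  NZCV=0000
4: · MOVVS
5: ✓ MOVVC  r4←0xd1
6: ✓ CMP  NZCV=0011
7: · SUBCC
8: · ADDCC

VAL = 0x9c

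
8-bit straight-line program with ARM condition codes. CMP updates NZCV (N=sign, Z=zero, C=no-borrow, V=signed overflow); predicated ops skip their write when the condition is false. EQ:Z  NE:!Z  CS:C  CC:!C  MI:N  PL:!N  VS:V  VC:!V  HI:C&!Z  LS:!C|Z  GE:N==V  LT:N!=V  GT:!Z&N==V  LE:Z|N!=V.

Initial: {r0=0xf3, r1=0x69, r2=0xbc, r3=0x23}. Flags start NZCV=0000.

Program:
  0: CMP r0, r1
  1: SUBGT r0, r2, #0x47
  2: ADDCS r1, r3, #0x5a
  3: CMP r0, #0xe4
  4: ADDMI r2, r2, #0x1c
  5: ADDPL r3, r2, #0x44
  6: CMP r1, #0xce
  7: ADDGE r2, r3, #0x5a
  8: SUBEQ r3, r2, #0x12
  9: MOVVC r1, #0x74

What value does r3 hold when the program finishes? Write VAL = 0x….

0: ✓ CMP  NZCV=1010
1: · SUBGT
2: ✓ ADDCS  r1←0x7d
3: ✓ CMP  NZCV=0010
4: · ADDMI
5: ✓ ADDPL  r3←0x00
6: ✓ CMP  NZCV=1001
7: ✓ ADDGE  r2←0x5a
8: · SUBEQ
9: · MOVVC

VAL = 0x00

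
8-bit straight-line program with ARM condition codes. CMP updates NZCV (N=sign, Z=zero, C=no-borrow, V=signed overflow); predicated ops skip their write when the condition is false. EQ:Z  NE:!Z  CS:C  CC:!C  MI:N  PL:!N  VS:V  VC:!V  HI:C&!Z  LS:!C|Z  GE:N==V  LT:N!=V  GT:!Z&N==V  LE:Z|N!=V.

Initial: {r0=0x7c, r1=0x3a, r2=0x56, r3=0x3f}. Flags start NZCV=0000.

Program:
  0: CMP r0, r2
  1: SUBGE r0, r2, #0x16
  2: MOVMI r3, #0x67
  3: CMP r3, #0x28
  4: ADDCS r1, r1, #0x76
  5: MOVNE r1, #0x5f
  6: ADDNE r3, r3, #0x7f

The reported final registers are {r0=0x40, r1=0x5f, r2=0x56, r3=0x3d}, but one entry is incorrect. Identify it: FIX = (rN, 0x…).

[0] flags=0010 → (cmp)
[1] flags=0010 GE?T → r0=0x40
[2] flags=0010 MI?F → skip
[3] flags=0010 → (cmp)
[4] flags=0010 CS?T → r1=0xb0
[5] flags=0010 NE?T → r1=0x5f
[6] flags=0010 NE?T → r3=0xbe

FIX = (r3, 0xbe)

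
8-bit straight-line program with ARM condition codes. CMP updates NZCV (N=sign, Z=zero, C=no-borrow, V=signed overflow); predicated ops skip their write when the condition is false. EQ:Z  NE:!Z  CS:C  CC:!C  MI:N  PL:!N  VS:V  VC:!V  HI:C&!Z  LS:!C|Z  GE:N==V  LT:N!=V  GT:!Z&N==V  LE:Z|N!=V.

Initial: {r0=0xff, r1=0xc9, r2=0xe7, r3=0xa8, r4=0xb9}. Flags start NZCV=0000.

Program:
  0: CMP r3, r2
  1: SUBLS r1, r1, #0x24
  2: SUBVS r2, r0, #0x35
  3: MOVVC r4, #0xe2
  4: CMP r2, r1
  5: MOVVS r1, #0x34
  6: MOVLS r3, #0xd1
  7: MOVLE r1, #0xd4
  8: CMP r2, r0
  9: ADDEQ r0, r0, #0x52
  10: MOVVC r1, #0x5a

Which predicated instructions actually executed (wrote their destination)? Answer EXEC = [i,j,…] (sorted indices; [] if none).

EXEC = [1,3,10]

0: ✓ CMP  NZCV=1000
1: ✓ SUBLS  r1←0xa5
2: · SUBVS
3: ✓ MOVVC  r4←0xe2
4: ✓ CMP  NZCV=0010
5: · MOVVS
6: · MOVLS
7: · MOVLE
8: ✓ CMP  NZCV=1000
9: · ADDEQ
10: ✓ MOVVC  r1←0x5a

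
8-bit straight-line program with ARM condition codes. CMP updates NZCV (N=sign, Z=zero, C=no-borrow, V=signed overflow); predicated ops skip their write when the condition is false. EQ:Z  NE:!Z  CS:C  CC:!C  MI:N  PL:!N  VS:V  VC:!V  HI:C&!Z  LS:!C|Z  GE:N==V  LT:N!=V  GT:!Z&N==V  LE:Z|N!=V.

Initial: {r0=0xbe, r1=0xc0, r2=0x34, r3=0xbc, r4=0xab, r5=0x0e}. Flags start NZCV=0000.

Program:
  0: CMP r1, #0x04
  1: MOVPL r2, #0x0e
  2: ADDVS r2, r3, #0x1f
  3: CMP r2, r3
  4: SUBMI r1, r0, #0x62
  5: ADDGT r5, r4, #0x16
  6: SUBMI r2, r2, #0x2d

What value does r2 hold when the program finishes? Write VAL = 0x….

0: ✓ CMP  NZCV=1010
1: · MOVPL
2: · ADDVS
3: ✓ CMP  NZCV=0000
4: · SUBMI
5: ✓ ADDGT  r5←0xc1
6: · SUBMI

VAL = 0x34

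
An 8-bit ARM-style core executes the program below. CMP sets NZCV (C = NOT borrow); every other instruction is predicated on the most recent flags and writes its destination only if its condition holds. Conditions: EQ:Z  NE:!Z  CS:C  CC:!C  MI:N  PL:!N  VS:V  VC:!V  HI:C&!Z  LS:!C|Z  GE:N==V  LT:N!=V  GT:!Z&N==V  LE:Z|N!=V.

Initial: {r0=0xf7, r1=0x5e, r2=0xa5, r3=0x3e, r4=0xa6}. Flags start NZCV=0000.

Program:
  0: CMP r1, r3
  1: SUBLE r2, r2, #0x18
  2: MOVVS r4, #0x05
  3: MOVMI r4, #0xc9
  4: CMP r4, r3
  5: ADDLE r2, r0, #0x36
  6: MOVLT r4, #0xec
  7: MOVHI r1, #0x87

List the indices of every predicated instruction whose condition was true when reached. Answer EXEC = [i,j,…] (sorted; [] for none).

0: ✓ CMP  NZCV=0010
1: · SUBLE
2: · MOVVS
3: · MOVMI
4: ✓ CMP  NZCV=0011
5: ✓ ADDLE  r2←0x2d
6: ✓ MOVLT  r4←0xec
7: ✓ MOVHI  r1←0x87

EXEC = [5,6,7]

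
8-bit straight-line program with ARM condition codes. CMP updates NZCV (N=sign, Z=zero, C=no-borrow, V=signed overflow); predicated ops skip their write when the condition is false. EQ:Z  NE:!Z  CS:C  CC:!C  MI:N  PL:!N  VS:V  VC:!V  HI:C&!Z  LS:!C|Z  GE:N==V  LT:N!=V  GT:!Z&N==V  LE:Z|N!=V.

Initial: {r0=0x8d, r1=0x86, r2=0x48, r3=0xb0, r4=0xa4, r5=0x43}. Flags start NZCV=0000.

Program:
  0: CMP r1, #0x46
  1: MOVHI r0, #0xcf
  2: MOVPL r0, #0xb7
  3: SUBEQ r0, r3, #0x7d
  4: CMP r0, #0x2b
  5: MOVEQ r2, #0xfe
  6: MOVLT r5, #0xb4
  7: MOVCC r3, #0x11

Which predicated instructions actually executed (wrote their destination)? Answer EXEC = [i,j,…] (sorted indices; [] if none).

[0] flags=0011 → (cmp)
[1] flags=0011 HI?T → r0=0xcf
[2] flags=0011 PL?T → r0=0xb7
[3] flags=0011 EQ?F → skip
[4] flags=1010 → (cmp)
[5] flags=1010 EQ?F → skip
[6] flags=1010 LT?T → r5=0xb4
[7] flags=1010 CC?F → skip

EXEC = [1,2,6]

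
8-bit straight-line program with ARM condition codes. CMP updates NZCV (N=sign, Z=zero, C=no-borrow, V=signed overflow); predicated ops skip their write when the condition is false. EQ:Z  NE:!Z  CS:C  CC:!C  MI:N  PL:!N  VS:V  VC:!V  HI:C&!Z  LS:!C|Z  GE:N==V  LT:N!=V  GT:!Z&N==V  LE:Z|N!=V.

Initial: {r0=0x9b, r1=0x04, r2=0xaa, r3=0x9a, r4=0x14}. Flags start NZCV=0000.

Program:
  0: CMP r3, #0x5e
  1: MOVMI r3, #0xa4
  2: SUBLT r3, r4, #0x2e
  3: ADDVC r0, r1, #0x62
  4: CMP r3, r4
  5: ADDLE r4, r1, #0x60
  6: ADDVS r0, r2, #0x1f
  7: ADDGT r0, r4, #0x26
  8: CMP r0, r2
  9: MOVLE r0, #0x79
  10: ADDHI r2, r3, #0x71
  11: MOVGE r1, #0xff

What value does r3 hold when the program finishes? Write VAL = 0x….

0: ✓ CMP  NZCV=0011
1: · MOVMI
2: ✓ SUBLT  r3←0xe6
3: · ADDVC
4: ✓ CMP  NZCV=1010
5: ✓ ADDLE  r4←0x64
6: · ADDVS
7: · ADDGT
8: ✓ CMP  NZCV=1000
9: ✓ MOVLE  r0←0x79
10: · ADDHI
11: · MOVGE

VAL = 0xe6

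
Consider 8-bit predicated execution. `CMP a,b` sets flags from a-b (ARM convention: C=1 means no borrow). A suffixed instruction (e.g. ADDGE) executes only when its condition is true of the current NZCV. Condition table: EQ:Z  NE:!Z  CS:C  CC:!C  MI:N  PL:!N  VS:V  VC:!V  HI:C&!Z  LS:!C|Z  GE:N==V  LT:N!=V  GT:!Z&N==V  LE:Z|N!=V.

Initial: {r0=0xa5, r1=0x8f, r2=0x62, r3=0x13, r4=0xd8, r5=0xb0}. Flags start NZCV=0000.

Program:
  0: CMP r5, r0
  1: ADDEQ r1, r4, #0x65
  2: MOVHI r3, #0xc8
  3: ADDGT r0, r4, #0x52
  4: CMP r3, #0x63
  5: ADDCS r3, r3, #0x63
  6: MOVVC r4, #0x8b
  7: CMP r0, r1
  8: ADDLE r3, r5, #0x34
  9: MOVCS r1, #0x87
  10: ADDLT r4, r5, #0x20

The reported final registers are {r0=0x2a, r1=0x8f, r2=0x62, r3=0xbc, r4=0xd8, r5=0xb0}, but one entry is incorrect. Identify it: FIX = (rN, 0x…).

FIX = (r3, 0x2b)

[0] flags=0010 → (cmp)
[1] flags=0010 EQ?F → skip
[2] flags=0010 HI?T → r3=0xc8
[3] flags=0010 GT?T → r0=0x2a
[4] flags=0011 → (cmp)
[5] flags=0011 CS?T → r3=0x2b
[6] flags=0011 VC?F → skip
[7] flags=1001 → (cmp)
[8] flags=1001 LE?F → skip
[9] flags=1001 CS?F → skip
[10] flags=1001 LT?F → skip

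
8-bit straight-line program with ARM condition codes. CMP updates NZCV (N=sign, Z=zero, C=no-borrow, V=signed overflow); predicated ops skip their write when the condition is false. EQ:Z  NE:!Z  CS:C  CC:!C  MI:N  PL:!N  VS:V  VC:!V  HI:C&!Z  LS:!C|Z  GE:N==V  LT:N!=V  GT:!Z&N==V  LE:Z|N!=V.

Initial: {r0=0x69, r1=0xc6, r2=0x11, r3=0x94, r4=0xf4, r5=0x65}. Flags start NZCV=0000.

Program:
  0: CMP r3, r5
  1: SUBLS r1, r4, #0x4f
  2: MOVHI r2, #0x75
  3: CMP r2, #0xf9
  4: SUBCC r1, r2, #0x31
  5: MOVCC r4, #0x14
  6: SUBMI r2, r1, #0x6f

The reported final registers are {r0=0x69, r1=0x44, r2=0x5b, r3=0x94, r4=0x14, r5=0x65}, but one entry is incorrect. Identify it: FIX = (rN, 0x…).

FIX = (r2, 0x75)

0: ✓ CMP  NZCV=0011
1: · SUBLS
2: ✓ MOVHI  r2←0x75
3: ✓ CMP  NZCV=0000
4: ✓ SUBCC  r1←0x44
5: ✓ MOVCC  r4←0x14
6: · SUBMI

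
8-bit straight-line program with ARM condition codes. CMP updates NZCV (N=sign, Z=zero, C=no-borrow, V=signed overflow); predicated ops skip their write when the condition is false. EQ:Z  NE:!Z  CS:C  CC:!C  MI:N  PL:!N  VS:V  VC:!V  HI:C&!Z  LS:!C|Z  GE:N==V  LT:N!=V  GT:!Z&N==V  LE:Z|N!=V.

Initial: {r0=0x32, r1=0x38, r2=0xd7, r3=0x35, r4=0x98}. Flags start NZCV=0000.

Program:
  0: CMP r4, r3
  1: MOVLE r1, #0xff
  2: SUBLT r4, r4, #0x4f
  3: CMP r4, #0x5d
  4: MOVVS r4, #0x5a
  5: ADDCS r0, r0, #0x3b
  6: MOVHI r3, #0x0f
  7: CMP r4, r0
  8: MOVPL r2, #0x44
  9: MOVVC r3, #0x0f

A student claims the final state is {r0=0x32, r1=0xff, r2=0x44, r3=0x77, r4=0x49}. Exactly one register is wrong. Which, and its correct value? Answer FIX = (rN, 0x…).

FIX = (r3, 0x0f)

0: ✓ CMP  NZCV=0011
1: ✓ MOVLE  r1←0xff
2: ✓ SUBLT  r4←0x49
3: ✓ CMP  NZCV=1000
4: · MOVVS
5: · ADDCS
6: · MOVHI
7: ✓ CMP  NZCV=0010
8: ✓ MOVPL  r2←0x44
9: ✓ MOVVC  r3←0x0f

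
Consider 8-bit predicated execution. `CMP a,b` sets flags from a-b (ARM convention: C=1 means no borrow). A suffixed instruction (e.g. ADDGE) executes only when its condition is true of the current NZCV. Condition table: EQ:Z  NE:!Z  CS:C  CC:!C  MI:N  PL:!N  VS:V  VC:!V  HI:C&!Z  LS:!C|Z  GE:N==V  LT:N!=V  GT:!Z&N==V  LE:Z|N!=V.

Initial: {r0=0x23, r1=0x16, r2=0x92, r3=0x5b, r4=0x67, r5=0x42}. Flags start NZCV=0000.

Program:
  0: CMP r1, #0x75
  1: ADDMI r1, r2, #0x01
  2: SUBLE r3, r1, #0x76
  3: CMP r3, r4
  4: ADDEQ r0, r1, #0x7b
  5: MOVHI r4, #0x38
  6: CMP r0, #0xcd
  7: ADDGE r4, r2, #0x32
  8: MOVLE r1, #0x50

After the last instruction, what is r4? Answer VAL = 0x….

[0] flags=1000 → (cmp)
[1] flags=1000 MI?T → r1=0x93
[2] flags=1000 LE?T → r3=0x1d
[3] flags=1000 → (cmp)
[4] flags=1000 EQ?F → skip
[5] flags=1000 HI?F → skip
[6] flags=0000 → (cmp)
[7] flags=0000 GE?T → r4=0xc4
[8] flags=0000 LE?F → skip

VAL = 0xc4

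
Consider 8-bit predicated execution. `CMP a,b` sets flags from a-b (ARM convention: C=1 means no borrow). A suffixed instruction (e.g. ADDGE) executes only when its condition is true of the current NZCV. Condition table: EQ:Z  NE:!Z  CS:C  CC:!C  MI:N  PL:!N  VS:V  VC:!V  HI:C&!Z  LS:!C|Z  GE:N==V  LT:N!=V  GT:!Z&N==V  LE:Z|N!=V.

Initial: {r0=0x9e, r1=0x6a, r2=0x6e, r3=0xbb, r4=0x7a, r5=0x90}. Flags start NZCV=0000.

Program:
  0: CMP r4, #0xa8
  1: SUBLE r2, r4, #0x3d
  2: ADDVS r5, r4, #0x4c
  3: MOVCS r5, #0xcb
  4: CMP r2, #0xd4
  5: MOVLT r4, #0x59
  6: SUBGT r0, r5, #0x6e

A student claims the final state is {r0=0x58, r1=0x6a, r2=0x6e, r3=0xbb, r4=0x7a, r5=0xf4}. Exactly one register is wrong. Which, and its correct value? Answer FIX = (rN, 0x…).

FIX = (r5, 0xc6)

0: ✓ CMP  NZCV=1001
1: · SUBLE
2: ✓ ADDVS  r5←0xc6
3: · MOVCS
4: ✓ CMP  NZCV=1001
5: · MOVLT
6: ✓ SUBGT  r0←0x58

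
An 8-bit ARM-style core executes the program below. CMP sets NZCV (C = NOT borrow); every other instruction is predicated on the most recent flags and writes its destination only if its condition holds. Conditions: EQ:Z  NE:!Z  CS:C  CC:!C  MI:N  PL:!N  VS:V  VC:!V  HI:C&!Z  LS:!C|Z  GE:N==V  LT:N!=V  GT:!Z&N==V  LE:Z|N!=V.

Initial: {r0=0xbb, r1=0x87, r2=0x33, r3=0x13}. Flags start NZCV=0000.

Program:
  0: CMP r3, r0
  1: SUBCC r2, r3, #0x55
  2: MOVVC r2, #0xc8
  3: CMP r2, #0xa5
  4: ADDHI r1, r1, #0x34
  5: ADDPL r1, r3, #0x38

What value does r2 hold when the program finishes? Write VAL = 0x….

0: ✓ CMP  NZCV=0000
1: ✓ SUBCC  r2←0xbe
2: ✓ MOVVC  r2←0xc8
3: ✓ CMP  NZCV=0010
4: ✓ ADDHI  r1←0xbb
5: ✓ ADDPL  r1←0x4b

VAL = 0xc8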